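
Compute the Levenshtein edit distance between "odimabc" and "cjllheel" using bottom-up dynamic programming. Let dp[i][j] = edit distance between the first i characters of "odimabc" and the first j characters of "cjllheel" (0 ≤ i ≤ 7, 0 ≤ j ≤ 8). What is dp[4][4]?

4

   ''  c  j  l  l  h  e  e  l
''  0  1  2  3  4  5  6  7  8
 o  1  1  2  3  4  5  6  7  8
 d  2  2  2  3  4  5  6  7  8
 i  3  3  3  3  4  5  6  7  8
 m  4  4  4  4  4  5  6  7  8
 a  5  5  5  5  5  5  6  7  8
 b  6  6  6  6  6  6  6  7  8
 c  7  6  7  7  7  7  7  7  8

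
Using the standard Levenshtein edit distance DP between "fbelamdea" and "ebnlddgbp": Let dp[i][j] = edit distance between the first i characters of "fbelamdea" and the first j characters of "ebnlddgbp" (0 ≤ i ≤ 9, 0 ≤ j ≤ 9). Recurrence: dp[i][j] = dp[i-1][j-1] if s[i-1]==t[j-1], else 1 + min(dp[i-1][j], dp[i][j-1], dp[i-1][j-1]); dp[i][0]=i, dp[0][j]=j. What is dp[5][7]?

5

   ''  e  b  n  l  d  d  g  b  p
''  0  1  2  3  4  5  6  7  8  9
 f  1  1  2  3  4  5  6  7  8  9
 b  2  2  1  2  3  4  5  6  7  8
 e  3  2  2  2  3  4  5  6  7  8
 l  4  3  3  3  2  3  4  5  6  7
 a  5  4  4  4  3  3  4  5  6  7
 m  6  5  5  5  4  4  4  5  6  7
 d  7  6  6  6  5  4  4  5  6  7
 e  8  7  7  7  6  5  5  5  6  7
 a  9  8  8  8  7  6  6  6  6  7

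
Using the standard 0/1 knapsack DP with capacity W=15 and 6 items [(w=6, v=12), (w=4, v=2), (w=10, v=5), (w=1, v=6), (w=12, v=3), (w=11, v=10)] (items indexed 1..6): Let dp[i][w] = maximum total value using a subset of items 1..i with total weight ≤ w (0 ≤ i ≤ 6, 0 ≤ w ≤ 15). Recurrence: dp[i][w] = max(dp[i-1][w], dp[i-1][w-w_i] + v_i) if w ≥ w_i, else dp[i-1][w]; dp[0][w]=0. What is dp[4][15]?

20

i\w   0   1   2   3   4   5   6   7   8   9  10  11  12  13  14  15
  0   0   0   0   0   0   0   0   0   0   0   0   0   0   0   0   0
  1   0   0   0   0   0   0  12  12  12  12  12  12  12  12  12  12
  2   0   0   0   0   2   2  12  12  12  12  14  14  14  14  14  14
  3   0   0   0   0   2   2  12  12  12  12  14  14  14  14  14  14
  4   0   6   6   6   6   8  12  18  18  18  18  20  20  20  20  20
  5   0   6   6   6   6   8  12  18  18  18  18  20  20  20  20  20
  6   0   6   6   6   6   8  12  18  18  18  18  20  20  20  20  20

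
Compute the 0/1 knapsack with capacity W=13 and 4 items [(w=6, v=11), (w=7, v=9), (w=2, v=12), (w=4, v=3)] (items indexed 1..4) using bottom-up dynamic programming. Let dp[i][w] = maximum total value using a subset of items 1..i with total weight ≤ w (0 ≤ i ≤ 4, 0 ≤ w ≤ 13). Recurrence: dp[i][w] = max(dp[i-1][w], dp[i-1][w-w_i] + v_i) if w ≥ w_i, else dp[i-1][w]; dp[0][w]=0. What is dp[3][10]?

i\w   0   1   2   3   4   5   6   7   8   9  10  11  12  13
  0   0   0   0   0   0   0   0   0   0   0   0   0   0   0
  1   0   0   0   0   0   0  11  11  11  11  11  11  11  11
  2   0   0   0   0   0   0  11  11  11  11  11  11  11  20
  3   0   0  12  12  12  12  12  12  23  23  23  23  23  23
  4   0   0  12  12  12  12  15  15  23  23  23  23  26  26

23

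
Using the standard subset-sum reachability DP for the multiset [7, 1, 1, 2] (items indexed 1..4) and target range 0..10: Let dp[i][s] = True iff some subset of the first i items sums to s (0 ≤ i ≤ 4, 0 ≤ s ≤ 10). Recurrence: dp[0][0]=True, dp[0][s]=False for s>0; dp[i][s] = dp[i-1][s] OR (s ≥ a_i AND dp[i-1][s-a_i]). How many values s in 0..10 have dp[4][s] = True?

i\s   0   1   2   3   4   5   6   7   8   9  10
  0   T   F   F   F   F   F   F   F   F   F   F
  1   T   F   F   F   F   F   F   T   F   F   F
  2   T   T   F   F   F   F   F   T   T   F   F
  3   T   T   T   F   F   F   F   T   T   T   F
  4   T   T   T   T   T   F   F   T   T   T   T

9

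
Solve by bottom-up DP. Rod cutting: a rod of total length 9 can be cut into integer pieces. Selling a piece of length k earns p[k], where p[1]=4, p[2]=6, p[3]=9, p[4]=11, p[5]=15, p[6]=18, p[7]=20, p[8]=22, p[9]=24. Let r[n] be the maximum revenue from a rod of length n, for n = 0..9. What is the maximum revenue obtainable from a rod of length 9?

   n    0    1    2    3    4    5    6    7    8    9
r[n]    0    4    8   12   16   20   24   28   32   36

36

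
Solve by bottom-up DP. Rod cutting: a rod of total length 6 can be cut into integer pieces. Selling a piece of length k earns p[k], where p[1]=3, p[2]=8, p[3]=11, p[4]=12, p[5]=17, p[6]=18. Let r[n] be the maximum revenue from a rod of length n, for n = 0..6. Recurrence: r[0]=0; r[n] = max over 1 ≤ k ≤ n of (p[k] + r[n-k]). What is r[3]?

   n    0    1    2    3    4    5    6
r[n]    0    3    8   11   16   19   24

11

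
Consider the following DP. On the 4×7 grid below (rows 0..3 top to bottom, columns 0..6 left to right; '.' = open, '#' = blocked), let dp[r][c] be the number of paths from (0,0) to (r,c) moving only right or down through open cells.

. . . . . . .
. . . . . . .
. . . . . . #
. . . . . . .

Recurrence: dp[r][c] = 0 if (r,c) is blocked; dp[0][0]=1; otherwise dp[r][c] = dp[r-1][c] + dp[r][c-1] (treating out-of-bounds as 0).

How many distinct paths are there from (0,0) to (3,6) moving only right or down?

r\c   0   1   2   3   4   5   6
  0   1   1   1   1   1   1   1
  1   1   2   3   4   5   6   7
  2   1   3   6  10  15  21   0
  3   1   4  10  20  35  56  56

56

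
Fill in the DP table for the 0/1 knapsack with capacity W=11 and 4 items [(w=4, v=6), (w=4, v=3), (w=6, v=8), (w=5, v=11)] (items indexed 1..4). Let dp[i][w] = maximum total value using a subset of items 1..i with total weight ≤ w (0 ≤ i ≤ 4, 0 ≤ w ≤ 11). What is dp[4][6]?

11

i\w   0   1   2   3   4   5   6   7   8   9  10  11
  0   0   0   0   0   0   0   0   0   0   0   0   0
  1   0   0   0   0   6   6   6   6   6   6   6   6
  2   0   0   0   0   6   6   6   6   9   9   9   9
  3   0   0   0   0   6   6   8   8   9   9  14  14
  4   0   0   0   0   6  11  11  11  11  17  17  19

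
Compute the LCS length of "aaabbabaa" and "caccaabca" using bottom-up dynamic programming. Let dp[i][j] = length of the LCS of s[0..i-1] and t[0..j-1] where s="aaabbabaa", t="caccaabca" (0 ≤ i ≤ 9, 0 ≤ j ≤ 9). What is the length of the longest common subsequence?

5

   ''  c  a  c  c  a  a  b  c  a
''  0  0  0  0  0  0  0  0  0  0
 a  0  0  1  1  1  1  1  1  1  1
 a  0  0  1  1  1  2  2  2  2  2
 a  0  0  1  1  1  2  3  3  3  3
 b  0  0  1  1  1  2  3  4  4  4
 b  0  0  1  1  1  2  3  4  4  4
 a  0  0  1  1  1  2  3  4  4  5
 b  0  0  1  1  1  2  3  4  4  5
 a  0  0  1  1  1  2  3  4  4  5
 a  0  0  1  1  1  2  3  4  4  5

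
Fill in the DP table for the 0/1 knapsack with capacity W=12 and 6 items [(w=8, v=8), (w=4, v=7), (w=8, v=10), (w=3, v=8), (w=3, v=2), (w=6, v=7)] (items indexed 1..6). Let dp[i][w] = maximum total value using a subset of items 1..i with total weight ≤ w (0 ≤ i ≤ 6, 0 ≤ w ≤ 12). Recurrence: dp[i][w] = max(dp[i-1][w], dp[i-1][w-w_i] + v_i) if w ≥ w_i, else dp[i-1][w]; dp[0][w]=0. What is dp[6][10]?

i\w   0   1   2   3   4   5   6   7   8   9  10  11  12
  0   0   0   0   0   0   0   0   0   0   0   0   0   0
  1   0   0   0   0   0   0   0   0   8   8   8   8   8
  2   0   0   0   0   7   7   7   7   8   8   8   8  15
  3   0   0   0   0   7   7   7   7  10  10  10  10  17
  4   0   0   0   8   8   8   8  15  15  15  15  18  18
  5   0   0   0   8   8   8  10  15  15  15  17  18  18
  6   0   0   0   8   8   8  10  15  15  15  17  18  18

17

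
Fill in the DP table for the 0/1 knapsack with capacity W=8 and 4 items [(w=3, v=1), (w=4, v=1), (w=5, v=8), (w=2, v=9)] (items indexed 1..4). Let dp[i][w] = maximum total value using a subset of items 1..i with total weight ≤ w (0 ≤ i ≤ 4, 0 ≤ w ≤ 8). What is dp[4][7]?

i\w   0   1   2   3   4   5   6   7   8
  0   0   0   0   0   0   0   0   0   0
  1   0   0   0   1   1   1   1   1   1
  2   0   0   0   1   1   1   1   2   2
  3   0   0   0   1   1   8   8   8   9
  4   0   0   9   9   9  10  10  17  17

17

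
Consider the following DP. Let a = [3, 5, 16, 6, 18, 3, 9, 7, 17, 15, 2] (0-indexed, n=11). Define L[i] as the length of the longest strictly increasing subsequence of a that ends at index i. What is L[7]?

4

   i    0    1    2    3    4    5    6    7    8    9   10
a[i]    3    5   16    6   18    3    9    7   17   15    2
L[i]    1    2    3    3    4    1    4    4    5    5    1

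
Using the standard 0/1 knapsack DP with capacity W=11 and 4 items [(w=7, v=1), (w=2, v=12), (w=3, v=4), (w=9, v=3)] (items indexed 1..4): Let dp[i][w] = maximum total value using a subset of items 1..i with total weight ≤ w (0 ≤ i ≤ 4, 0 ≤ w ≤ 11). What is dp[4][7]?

i\w   0   1   2   3   4   5   6   7   8   9  10  11
  0   0   0   0   0   0   0   0   0   0   0   0   0
  1   0   0   0   0   0   0   0   1   1   1   1   1
  2   0   0  12  12  12  12  12  12  12  13  13  13
  3   0   0  12  12  12  16  16  16  16  16  16  16
  4   0   0  12  12  12  16  16  16  16  16  16  16

16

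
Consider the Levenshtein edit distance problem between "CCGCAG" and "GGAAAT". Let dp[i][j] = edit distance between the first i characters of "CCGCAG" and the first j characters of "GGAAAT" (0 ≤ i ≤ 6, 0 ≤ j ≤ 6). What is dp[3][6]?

6

   ''  G  G  A  A  A  T
''  0  1  2  3  4  5  6
 C  1  1  2  3  4  5  6
 C  2  2  2  3  4  5  6
 G  3  2  2  3  4  5  6
 C  4  3  3  3  4  5  6
 A  5  4  4  3  3  4  5
 G  6  5  4  4  4  4  5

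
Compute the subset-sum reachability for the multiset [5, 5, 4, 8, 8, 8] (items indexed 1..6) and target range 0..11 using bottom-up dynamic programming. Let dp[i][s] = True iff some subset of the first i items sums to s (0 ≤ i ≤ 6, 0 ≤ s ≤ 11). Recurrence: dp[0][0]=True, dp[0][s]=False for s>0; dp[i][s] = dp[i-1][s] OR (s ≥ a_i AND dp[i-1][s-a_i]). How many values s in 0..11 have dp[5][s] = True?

i\s   0   1   2   3   4   5   6   7   8   9  10  11
  0   T   F   F   F   F   F   F   F   F   F   F   F
  1   T   F   F   F   F   T   F   F   F   F   F   F
  2   T   F   F   F   F   T   F   F   F   F   T   F
  3   T   F   F   F   T   T   F   F   F   T   T   F
  4   T   F   F   F   T   T   F   F   T   T   T   F
  5   T   F   F   F   T   T   F   F   T   T   T   F
  6   T   F   F   F   T   T   F   F   T   T   T   F

6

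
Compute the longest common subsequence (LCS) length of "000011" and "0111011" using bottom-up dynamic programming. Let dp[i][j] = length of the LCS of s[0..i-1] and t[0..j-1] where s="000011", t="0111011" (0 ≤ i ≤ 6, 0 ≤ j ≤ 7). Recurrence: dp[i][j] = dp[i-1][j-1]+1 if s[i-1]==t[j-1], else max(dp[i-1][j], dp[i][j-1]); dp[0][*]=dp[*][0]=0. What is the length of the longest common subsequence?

   ''  0  1  1  1  0  1  1
''  0  0  0  0  0  0  0  0
 0  0  1  1  1  1  1  1  1
 0  0  1  1  1  1  2  2  2
 0  0  1  1  1  1  2  2  2
 0  0  1  1  1  1  2  2  2
 1  0  1  2  2  2  2  3  3
 1  0  1  2  3  3  3  3  4

4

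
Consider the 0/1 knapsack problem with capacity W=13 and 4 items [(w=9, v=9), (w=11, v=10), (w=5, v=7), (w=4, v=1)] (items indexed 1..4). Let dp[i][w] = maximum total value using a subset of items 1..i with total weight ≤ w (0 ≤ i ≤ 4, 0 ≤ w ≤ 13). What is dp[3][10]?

i\w   0   1   2   3   4   5   6   7   8   9  10  11  12  13
  0   0   0   0   0   0   0   0   0   0   0   0   0   0   0
  1   0   0   0   0   0   0   0   0   0   9   9   9   9   9
  2   0   0   0   0   0   0   0   0   0   9   9  10  10  10
  3   0   0   0   0   0   7   7   7   7   9   9  10  10  10
  4   0   0   0   0   1   7   7   7   7   9   9  10  10  10

9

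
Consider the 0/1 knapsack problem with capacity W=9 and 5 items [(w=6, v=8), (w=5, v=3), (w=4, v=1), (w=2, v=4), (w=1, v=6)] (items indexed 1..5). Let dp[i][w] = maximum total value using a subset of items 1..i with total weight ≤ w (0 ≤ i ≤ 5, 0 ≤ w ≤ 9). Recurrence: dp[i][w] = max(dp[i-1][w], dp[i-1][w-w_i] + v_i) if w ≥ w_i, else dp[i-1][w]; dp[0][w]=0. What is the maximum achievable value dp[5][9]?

i\w   0   1   2   3   4   5   6   7   8   9
  0   0   0   0   0   0   0   0   0   0   0
  1   0   0   0   0   0   0   8   8   8   8
  2   0   0   0   0   0   3   8   8   8   8
  3   0   0   0   0   1   3   8   8   8   8
  4   0   0   4   4   4   4   8   8  12  12
  5   0   6   6  10  10  10  10  14  14  18

18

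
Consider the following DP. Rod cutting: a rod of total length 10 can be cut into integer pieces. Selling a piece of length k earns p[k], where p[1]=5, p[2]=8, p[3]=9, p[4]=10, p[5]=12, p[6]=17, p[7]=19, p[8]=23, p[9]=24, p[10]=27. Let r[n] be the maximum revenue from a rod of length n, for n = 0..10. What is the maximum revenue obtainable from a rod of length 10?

50

   n    0    1    2    3    4    5    6    7    8    9   10
r[n]    0    5   10   15   20   25   30   35   40   45   50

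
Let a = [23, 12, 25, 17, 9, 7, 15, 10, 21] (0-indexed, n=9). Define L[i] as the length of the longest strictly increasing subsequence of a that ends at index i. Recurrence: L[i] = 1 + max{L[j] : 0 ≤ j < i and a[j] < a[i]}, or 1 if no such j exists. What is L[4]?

   i    0    1    2    3    4    5    6    7    8
a[i]   23   12   25   17    9    7   15   10   21
L[i]    1    1    2    2    1    1    2    2    3

1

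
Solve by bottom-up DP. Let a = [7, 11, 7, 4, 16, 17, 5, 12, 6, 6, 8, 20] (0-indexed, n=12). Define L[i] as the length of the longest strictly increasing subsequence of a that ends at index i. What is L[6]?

2

   i    0    1    2    3    4    5    6    7    8    9   10   11
a[i]    7   11    7    4   16   17    5   12    6    6    8   20
L[i]    1    2    1    1    3    4    2    3    3    3    4    5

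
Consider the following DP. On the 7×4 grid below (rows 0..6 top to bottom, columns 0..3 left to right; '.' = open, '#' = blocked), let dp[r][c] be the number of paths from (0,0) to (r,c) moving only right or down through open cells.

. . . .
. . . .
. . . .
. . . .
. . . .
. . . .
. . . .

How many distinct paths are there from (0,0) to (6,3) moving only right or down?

84

r\c   0   1   2   3
  0   1   1   1   1
  1   1   2   3   4
  2   1   3   6  10
  3   1   4  10  20
  4   1   5  15  35
  5   1   6  21  56
  6   1   7  28  84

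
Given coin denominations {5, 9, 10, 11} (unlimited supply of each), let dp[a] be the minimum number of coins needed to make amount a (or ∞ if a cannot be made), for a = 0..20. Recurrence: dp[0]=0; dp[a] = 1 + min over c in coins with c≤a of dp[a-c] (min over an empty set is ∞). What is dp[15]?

2

 a  0  1  2  3  4  5  6  7  8  9 10 11 12 13 14 15 16 17 18 19 20
dp  0  -  -  -  -  1  -  -  -  1  1  1  -  -  2  2  2  -  2  2  2
(- denotes ∞ / unreachable)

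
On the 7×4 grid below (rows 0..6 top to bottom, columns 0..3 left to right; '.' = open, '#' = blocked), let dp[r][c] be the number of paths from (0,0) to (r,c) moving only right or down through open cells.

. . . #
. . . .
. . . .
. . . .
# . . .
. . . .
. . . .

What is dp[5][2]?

18

r\c   0   1   2   3
  0   1   1   1   0
  1   1   2   3   3
  2   1   3   6   9
  3   1   4  10  19
  4   0   4  14  33
  5   0   4  18  51
  6   0   4  22  73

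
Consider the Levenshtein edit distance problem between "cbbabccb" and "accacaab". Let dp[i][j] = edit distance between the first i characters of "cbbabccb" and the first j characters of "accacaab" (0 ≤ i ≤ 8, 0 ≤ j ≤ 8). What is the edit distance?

   ''  a  c  c  a  c  a  a  b
''  0  1  2  3  4  5  6  7  8
 c  1  1  1  2  3  4  5  6  7
 b  2  2  2  2  3  4  5  6  6
 b  3  3  3  3  3  4  5  6  6
 a  4  3  4  4  3  4  4  5  6
 b  5  4  4  5  4  4  5  5  5
 c  6  5  4  4  5  4  5  6  6
 c  7  6  5  4  5  5  5  6  7
 b  8  7  6  5  5  6  6  6  6

6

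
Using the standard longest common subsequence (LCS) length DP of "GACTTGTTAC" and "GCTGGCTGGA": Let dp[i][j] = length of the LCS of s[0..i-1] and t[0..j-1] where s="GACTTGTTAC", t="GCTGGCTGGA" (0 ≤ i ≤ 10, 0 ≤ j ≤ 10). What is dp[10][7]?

   ''  G  C  T  G  G  C  T  G  G  A
''  0  0  0  0  0  0  0  0  0  0  0
 G  0  1  1  1  1  1  1  1  1  1  1
 A  0  1  1  1  1  1  1  1  1  1  2
 C  0  1  2  2  2  2  2  2  2  2  2
 T  0  1  2  3  3  3  3  3  3  3  3
 T  0  1  2  3  3  3  3  4  4  4  4
 G  0  1  2  3  4  4  4  4  5  5  5
 T  0  1  2  3  4  4  4  5  5  5  5
 T  0  1  2  3  4  4  4  5  5  5  5
 A  0  1  2  3  4  4  4  5  5  5  6
 C  0  1  2  3  4  4  5  5  5  5  6

5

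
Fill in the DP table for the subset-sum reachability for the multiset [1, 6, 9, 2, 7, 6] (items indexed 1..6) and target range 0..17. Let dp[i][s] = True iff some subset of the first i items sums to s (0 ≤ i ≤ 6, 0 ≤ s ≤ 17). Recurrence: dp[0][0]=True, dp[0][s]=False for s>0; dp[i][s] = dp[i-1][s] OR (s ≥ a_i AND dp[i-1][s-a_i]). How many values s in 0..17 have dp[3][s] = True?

8

i\s   0   1   2   3   4   5   6   7   8   9  10  11  12  13  14  15  16  17
  0   T   F   F   F   F   F   F   F   F   F   F   F   F   F   F   F   F   F
  1   T   T   F   F   F   F   F   F   F   F   F   F   F   F   F   F   F   F
  2   T   T   F   F   F   F   T   T   F   F   F   F   F   F   F   F   F   F
  3   T   T   F   F   F   F   T   T   F   T   T   F   F   F   F   T   T   F
  4   T   T   T   T   F   F   T   T   T   T   T   T   T   F   F   T   T   T
  5   T   T   T   T   F   F   T   T   T   T   T   T   T   T   T   T   T   T
  6   T   T   T   T   F   F   T   T   T   T   T   T   T   T   T   T   T   T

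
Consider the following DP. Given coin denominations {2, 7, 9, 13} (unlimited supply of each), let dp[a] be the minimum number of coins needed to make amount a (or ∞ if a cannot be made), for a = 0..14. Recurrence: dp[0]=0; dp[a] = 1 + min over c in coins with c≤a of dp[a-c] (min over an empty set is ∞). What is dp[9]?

 a  0  1  2  3  4  5  6  7  8  9 10 11 12 13 14
dp  0  -  1  -  2  -  3  1  4  1  5  2  6  1  2
(- denotes ∞ / unreachable)

1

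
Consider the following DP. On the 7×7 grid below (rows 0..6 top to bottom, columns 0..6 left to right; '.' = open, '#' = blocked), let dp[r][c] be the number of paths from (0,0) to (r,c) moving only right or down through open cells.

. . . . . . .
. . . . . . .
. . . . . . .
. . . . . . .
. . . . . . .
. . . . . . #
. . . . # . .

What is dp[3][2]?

r\c   0   1   2   3   4   5   6
  0   1   1   1   1   1   1   1
  1   1   2   3   4   5   6   7
  2   1   3   6  10  15  21  28
  3   1   4  10  20  35  56  84
  4   1   5  15  35  70 126 210
  5   1   6  21  56 126 252   0
  6   1   7  28  84   0 252 252

10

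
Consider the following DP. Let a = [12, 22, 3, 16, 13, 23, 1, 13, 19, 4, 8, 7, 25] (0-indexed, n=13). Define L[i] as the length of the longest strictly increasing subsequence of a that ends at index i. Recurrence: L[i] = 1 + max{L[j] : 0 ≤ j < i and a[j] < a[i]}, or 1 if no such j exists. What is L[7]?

   i    0    1    2    3    4    5    6    7    8    9   10   11   12
a[i]   12   22    3   16   13   23    1   13   19    4    8    7   25
L[i]    1    2    1    2    2    3    1    2    3    2    3    3    4

2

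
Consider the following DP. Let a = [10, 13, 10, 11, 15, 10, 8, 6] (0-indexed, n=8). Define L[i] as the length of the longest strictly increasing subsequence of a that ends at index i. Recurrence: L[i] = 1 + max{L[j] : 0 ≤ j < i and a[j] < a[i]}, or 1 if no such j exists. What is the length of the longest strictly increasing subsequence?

3

   i    0    1    2    3    4    5    6    7
a[i]   10   13   10   11   15   10    8    6
L[i]    1    2    1    2    3    1    1    1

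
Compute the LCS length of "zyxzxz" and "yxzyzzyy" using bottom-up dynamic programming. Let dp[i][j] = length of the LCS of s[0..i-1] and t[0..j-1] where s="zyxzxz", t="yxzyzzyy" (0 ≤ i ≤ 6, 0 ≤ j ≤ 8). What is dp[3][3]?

2

   ''  y  x  z  y  z  z  y  y
''  0  0  0  0  0  0  0  0  0
 z  0  0  0  1  1  1  1  1  1
 y  0  1  1  1  2  2  2  2  2
 x  0  1  2  2  2  2  2  2  2
 z  0  1  2  3  3  3  3  3  3
 x  0  1  2  3  3  3  3  3  3
 z  0  1  2  3  3  4  4  4  4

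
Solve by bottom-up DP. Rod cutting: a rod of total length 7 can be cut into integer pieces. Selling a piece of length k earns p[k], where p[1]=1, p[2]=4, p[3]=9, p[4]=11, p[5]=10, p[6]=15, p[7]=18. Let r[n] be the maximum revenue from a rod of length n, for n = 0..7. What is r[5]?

13

   n    0    1    2    3    4    5    6    7
r[n]    0    1    4    9   11   13   18   20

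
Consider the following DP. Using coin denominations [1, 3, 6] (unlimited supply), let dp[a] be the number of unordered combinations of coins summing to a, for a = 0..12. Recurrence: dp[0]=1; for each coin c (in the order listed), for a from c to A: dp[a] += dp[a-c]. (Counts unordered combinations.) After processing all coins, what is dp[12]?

after  coin     0     1     2     3     4     5     6     7     8     9    10    11    12
          1     1     1     1     1     1     1     1     1     1     1     1     1     1
          3     1     1     1     2     2     2     3     3     3     4     4     4     5
          6     1     1     1     2     2     2     4     4     4     6     6     6     9

9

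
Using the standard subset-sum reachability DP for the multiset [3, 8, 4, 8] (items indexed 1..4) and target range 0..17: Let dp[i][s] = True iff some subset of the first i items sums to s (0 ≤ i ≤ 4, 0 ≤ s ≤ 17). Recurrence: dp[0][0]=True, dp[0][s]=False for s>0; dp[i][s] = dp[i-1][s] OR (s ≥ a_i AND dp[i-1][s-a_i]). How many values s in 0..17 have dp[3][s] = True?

i\s   0   1   2   3   4   5   6   7   8   9  10  11  12  13  14  15  16  17
  0   T   F   F   F   F   F   F   F   F   F   F   F   F   F   F   F   F   F
  1   T   F   F   T   F   F   F   F   F   F   F   F   F   F   F   F   F   F
  2   T   F   F   T   F   F   F   F   T   F   F   T   F   F   F   F   F   F
  3   T   F   F   T   T   F   F   T   T   F   F   T   T   F   F   T   F   F
  4   T   F   F   T   T   F   F   T   T   F   F   T   T   F   F   T   T   F

8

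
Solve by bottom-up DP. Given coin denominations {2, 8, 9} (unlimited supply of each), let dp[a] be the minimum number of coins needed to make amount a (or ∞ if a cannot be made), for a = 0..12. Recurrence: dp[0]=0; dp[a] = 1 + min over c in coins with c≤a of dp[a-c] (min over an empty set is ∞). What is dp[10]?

 a  0  1  2  3  4  5  6  7  8  9 10 11 12
dp  0  -  1  -  2  -  3  -  1  1  2  2  3
(- denotes ∞ / unreachable)

2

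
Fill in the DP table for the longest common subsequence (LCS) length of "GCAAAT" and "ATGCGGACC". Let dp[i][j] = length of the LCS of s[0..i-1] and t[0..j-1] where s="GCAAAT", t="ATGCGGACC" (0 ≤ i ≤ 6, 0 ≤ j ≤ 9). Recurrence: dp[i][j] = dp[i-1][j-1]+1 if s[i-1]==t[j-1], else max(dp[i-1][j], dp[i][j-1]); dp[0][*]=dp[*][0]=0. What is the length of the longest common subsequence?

3

   ''  A  T  G  C  G  G  A  C  C
''  0  0  0  0  0  0  0  0  0  0
 G  0  0  0  1  1  1  1  1  1  1
 C  0  0  0  1  2  2  2  2  2  2
 A  0  1  1  1  2  2  2  3  3  3
 A  0  1  1  1  2  2  2  3  3  3
 A  0  1  1  1  2  2  2  3  3  3
 T  0  1  2  2  2  2  2  3  3  3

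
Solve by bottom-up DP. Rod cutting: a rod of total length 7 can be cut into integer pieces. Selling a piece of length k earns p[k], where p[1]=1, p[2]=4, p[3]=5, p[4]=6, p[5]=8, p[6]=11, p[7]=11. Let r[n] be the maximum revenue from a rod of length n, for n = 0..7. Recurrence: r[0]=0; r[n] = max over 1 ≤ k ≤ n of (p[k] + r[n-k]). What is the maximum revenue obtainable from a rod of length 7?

13

   n    0    1    2    3    4    5    6    7
r[n]    0    1    4    5    8    9   12   13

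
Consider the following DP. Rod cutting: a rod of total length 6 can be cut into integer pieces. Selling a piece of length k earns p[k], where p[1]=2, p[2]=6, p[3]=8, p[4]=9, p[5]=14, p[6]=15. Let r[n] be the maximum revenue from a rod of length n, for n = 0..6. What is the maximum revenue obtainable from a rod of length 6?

   n    0    1    2    3    4    5    6
r[n]    0    2    6    8   12   14   18

18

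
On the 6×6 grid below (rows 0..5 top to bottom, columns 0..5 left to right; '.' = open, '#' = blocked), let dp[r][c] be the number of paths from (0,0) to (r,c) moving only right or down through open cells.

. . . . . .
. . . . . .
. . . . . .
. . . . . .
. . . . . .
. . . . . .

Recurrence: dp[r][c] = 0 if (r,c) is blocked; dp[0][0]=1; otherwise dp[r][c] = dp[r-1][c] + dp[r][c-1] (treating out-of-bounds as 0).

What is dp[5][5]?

r\c   0   1   2   3   4   5
  0   1   1   1   1   1   1
  1   1   2   3   4   5   6
  2   1   3   6  10  15  21
  3   1   4  10  20  35  56
  4   1   5  15  35  70 126
  5   1   6  21  56 126 252

252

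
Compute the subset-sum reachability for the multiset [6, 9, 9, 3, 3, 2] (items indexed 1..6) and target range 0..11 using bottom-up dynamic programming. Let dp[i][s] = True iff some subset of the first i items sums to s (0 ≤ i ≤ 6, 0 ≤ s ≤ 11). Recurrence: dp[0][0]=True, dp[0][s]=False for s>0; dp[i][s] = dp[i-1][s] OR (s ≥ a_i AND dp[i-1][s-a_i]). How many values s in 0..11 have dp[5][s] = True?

i\s   0   1   2   3   4   5   6   7   8   9  10  11
  0   T   F   F   F   F   F   F   F   F   F   F   F
  1   T   F   F   F   F   F   T   F   F   F   F   F
  2   T   F   F   F   F   F   T   F   F   T   F   F
  3   T   F   F   F   F   F   T   F   F   T   F   F
  4   T   F   F   T   F   F   T   F   F   T   F   F
  5   T   F   F   T   F   F   T   F   F   T   F   F
  6   T   F   T   T   F   T   T   F   T   T   F   T

4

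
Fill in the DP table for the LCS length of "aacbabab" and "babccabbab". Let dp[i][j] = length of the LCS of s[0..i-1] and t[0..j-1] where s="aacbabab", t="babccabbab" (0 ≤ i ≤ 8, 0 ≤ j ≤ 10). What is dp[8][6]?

   ''  b  a  b  c  c  a  b  b  a  b
''  0  0  0  0  0  0  0  0  0  0  0
 a  0  0  1  1  1  1  1  1  1  1  1
 a  0  0  1  1  1  1  2  2  2  2  2
 c  0  0  1  1  2  2  2  2  2  2  2
 b  0  1  1  2  2  2  2  3  3  3  3
 a  0  1  2  2  2  2  3  3  3  4  4
 b  0  1  2  3  3  3  3  4  4  4  5
 a  0  1  2  3  3  3  4  4  4  5  5
 b  0  1  2  3  3  3  4  5  5  5  6

4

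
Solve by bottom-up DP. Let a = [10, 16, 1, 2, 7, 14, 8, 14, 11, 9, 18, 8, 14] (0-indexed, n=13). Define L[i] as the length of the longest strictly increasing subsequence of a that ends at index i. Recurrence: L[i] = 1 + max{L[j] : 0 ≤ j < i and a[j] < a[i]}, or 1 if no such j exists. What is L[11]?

4

   i    0    1    2    3    4    5    6    7    8    9   10   11   12
a[i]   10   16    1    2    7   14    8   14   11    9   18    8   14
L[i]    1    2    1    2    3    4    4    5    5    5    6    4    6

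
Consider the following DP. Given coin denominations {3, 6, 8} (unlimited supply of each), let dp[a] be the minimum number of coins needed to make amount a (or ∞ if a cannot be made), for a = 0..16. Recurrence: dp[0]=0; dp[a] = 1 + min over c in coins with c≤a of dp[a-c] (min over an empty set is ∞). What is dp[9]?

 a  0  1  2  3  4  5  6  7  8  9 10 11 12 13 14 15 16
dp  0  -  -  1  -  -  1  -  1  2  -  2  2  -  2  3  2
(- denotes ∞ / unreachable)

2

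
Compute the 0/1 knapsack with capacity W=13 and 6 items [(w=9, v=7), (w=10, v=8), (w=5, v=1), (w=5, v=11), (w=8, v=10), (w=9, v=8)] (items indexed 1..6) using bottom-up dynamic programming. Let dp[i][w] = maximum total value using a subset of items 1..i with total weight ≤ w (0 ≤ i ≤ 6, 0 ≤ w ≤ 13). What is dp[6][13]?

21

i\w   0   1   2   3   4   5   6   7   8   9  10  11  12  13
  0   0   0   0   0   0   0   0   0   0   0   0   0   0   0
  1   0   0   0   0   0   0   0   0   0   7   7   7   7   7
  2   0   0   0   0   0   0   0   0   0   7   8   8   8   8
  3   0   0   0   0   0   1   1   1   1   7   8   8   8   8
  4   0   0   0   0   0  11  11  11  11  11  12  12  12  12
  5   0   0   0   0   0  11  11  11  11  11  12  12  12  21
  6   0   0   0   0   0  11  11  11  11  11  12  12  12  21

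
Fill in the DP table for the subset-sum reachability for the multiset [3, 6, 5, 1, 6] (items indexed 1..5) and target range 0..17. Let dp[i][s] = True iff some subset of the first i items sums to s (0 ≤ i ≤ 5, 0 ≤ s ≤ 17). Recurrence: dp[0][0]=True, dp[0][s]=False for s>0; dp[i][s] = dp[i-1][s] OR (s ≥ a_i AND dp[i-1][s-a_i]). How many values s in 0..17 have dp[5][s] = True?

i\s   0   1   2   3   4   5   6   7   8   9  10  11  12  13  14  15  16  17
  0   T   F   F   F   F   F   F   F   F   F   F   F   F   F   F   F   F   F
  1   T   F   F   T   F   F   F   F   F   F   F   F   F   F   F   F   F   F
  2   T   F   F   T   F   F   T   F   F   T   F   F   F   F   F   F   F   F
  3   T   F   F   T   F   T   T   F   T   T   F   T   F   F   T   F   F   F
  4   T   T   F   T   T   T   T   T   T   T   T   T   T   F   T   T   F   F
  5   T   T   F   T   T   T   T   T   T   T   T   T   T   T   T   T   T   T

17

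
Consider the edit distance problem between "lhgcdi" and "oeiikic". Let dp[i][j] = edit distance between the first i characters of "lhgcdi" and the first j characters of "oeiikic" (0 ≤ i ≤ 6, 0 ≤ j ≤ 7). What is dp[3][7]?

   ''  o  e  i  i  k  i  c
''  0  1  2  3  4  5  6  7
 l  1  1  2  3  4  5  6  7
 h  2  2  2  3  4  5  6  7
 g  3  3  3  3  4  5  6  7
 c  4  4  4  4  4  5  6  6
 d  5  5  5  5  5  5  6  7
 i  6  6  6  5  5  6  5  6

7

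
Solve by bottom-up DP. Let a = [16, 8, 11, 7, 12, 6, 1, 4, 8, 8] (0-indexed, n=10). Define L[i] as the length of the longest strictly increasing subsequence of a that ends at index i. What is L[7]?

2

   i    0    1    2    3    4    5    6    7    8    9
a[i]   16    8   11    7   12    6    1    4    8    8
L[i]    1    1    2    1    3    1    1    2    3    3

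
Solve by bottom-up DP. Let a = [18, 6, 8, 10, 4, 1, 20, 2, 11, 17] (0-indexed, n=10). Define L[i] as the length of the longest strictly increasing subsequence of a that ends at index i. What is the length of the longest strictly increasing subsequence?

5

   i    0    1    2    3    4    5    6    7    8    9
a[i]   18    6    8   10    4    1   20    2   11   17
L[i]    1    1    2    3    1    1    4    2    4    5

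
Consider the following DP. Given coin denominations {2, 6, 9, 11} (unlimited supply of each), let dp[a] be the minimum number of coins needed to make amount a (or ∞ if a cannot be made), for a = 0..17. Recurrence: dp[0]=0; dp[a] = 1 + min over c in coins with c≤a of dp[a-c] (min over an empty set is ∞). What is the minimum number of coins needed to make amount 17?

2

 a  0  1  2  3  4  5  6  7  8  9 10 11 12 13 14 15 16 17
dp  0  -  1  -  2  -  1  -  2  1  3  1  2  2  3  2  4  2
(- denotes ∞ / unreachable)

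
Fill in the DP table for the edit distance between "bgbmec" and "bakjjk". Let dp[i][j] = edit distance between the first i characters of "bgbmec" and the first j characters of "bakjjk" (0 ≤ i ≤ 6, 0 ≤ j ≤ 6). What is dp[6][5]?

5

   ''  b  a  k  j  j  k
''  0  1  2  3  4  5  6
 b  1  0  1  2  3  4  5
 g  2  1  1  2  3  4  5
 b  3  2  2  2  3  4  5
 m  4  3  3  3  3  4  5
 e  5  4  4  4  4  4  5
 c  6  5  5  5  5  5  5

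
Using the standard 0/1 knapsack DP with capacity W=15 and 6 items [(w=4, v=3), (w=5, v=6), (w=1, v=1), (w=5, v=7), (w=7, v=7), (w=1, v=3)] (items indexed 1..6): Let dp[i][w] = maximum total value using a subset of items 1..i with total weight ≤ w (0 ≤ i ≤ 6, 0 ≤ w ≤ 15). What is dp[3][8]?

7

i\w   0   1   2   3   4   5   6   7   8   9  10  11  12  13  14  15
  0   0   0   0   0   0   0   0   0   0   0   0   0   0   0   0   0
  1   0   0   0   0   3   3   3   3   3   3   3   3   3   3   3   3
  2   0   0   0   0   3   6   6   6   6   9   9   9   9   9   9   9
  3   0   1   1   1   3   6   7   7   7   9  10  10  10  10  10  10
  4   0   1   1   1   3   7   8   8   8  10  13  14  14  14  16  17
  5   0   1   1   1   3   7   8   8   8  10  13  14  14  15  16  17
  6   0   3   4   4   4   7  10  11  11  11  13  16  17  17  18  19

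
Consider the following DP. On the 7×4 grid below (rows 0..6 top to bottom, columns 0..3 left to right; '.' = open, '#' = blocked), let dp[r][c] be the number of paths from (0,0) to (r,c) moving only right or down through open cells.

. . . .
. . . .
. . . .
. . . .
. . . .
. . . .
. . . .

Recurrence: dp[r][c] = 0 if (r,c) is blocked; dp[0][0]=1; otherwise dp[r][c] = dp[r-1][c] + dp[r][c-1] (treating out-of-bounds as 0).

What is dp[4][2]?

15

r\c   0   1   2   3
  0   1   1   1   1
  1   1   2   3   4
  2   1   3   6  10
  3   1   4  10  20
  4   1   5  15  35
  5   1   6  21  56
  6   1   7  28  84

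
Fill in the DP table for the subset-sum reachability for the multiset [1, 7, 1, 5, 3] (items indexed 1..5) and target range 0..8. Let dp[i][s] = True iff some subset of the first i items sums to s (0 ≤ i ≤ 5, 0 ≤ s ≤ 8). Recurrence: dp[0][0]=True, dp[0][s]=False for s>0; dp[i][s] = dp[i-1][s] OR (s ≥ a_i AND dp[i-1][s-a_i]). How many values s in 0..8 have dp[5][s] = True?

i\s   0   1   2   3   4   5   6   7   8
  0   T   F   F   F   F   F   F   F   F
  1   T   T   F   F   F   F   F   F   F
  2   T   T   F   F   F   F   F   T   T
  3   T   T   T   F   F   F   F   T   T
  4   T   T   T   F   F   T   T   T   T
  5   T   T   T   T   T   T   T   T   T

9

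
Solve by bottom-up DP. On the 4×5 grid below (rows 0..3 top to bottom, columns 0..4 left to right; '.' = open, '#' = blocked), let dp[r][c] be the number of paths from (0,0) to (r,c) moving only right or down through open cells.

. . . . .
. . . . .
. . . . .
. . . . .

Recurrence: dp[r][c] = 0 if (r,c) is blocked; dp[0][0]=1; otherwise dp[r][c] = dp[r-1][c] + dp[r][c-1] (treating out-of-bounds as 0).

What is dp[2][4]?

r\c   0   1   2   3   4
  0   1   1   1   1   1
  1   1   2   3   4   5
  2   1   3   6  10  15
  3   1   4  10  20  35

15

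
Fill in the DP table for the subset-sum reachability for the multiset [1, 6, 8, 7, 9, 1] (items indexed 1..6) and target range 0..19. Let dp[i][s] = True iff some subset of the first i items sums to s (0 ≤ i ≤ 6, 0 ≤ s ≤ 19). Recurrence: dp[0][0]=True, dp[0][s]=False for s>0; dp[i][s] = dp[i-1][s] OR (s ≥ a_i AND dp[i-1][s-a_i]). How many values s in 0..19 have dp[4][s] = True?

10

i\s   0   1   2   3   4   5   6   7   8   9  10  11  12  13  14  15  16  17  18  19
  0   T   F   F   F   F   F   F   F   F   F   F   F   F   F   F   F   F   F   F   F
  1   T   T   F   F   F   F   F   F   F   F   F   F   F   F   F   F   F   F   F   F
  2   T   T   F   F   F   F   T   T   F   F   F   F   F   F   F   F   F   F   F   F
  3   T   T   F   F   F   F   T   T   T   T   F   F   F   F   T   T   F   F   F   F
  4   T   T   F   F   F   F   T   T   T   T   F   F   F   T   T   T   T   F   F   F
  5   T   T   F   F   F   F   T   T   T   T   T   F   F   T   T   T   T   T   T   F
  6   T   T   T   F   F   F   T   T   T   T   T   T   F   T   T   T   T   T   T   T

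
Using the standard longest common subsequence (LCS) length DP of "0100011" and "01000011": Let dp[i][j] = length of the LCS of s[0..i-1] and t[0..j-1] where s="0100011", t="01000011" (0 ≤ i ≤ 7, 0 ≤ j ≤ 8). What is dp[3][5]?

3

   ''  0  1  0  0  0  0  1  1
''  0  0  0  0  0  0  0  0  0
 0  0  1  1  1  1  1  1  1  1
 1  0  1  2  2  2  2  2  2  2
 0  0  1  2  3  3  3  3  3  3
 0  0  1  2  3  4  4  4  4  4
 0  0  1  2  3  4  5  5  5  5
 1  0  1  2  3  4  5  5  6  6
 1  0  1  2  3  4  5  5  6  7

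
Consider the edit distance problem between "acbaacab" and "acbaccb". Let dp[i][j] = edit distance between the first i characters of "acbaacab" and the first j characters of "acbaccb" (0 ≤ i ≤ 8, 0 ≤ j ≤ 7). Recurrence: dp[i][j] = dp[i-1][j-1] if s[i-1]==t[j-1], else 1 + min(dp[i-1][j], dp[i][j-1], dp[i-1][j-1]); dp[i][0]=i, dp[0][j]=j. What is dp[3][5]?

   ''  a  c  b  a  c  c  b
''  0  1  2  3  4  5  6  7
 a  1  0  1  2  3  4  5  6
 c  2  1  0  1  2  3  4  5
 b  3  2  1  0  1  2  3  4
 a  4  3  2  1  0  1  2  3
 a  5  4  3  2  1  1  2  3
 c  6  5  4  3  2  1  1  2
 a  7  6  5  4  3  2  2  2
 b  8  7  6  5  4  3  3  2

2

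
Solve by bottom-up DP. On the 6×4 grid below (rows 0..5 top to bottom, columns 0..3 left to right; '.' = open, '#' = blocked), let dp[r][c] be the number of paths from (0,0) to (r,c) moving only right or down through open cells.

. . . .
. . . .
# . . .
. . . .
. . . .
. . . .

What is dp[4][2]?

r\c   0   1   2   3
  0   1   1   1   1
  1   1   2   3   4
  2   0   2   5   9
  3   0   2   7  16
  4   0   2   9  25
  5   0   2  11  36

9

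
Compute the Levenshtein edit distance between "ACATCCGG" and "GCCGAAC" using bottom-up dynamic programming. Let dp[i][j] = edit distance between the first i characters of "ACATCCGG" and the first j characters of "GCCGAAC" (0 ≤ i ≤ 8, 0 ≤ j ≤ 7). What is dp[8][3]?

   ''  G  C  C  G  A  A  C
''  0  1  2  3  4  5  6  7
 A  1  1  2  3  4  4  5  6
 C  2  2  1  2  3  4  5  5
 A  3  3  2  2  3  3  4  5
 T  4  4  3  3  3  4  4  5
 C  5  5  4  3  4  4  5  4
 C  6  6  5  4  4  5  5  5
 G  7  6  6  5  4  5  6  6
 G  8  7  7  6  5  5  6  7

6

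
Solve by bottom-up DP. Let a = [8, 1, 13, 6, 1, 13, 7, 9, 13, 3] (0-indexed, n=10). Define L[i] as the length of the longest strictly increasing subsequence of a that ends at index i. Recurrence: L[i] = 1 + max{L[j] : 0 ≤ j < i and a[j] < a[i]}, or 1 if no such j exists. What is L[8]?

5

   i    0    1    2    3    4    5    6    7    8    9
a[i]    8    1   13    6    1   13    7    9   13    3
L[i]    1    1    2    2    1    3    3    4    5    2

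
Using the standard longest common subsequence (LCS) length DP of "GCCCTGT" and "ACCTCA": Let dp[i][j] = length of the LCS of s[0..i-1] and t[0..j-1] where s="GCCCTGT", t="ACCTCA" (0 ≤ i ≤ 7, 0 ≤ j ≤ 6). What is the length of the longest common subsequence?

3

   ''  A  C  C  T  C  A
''  0  0  0  0  0  0  0
 G  0  0  0  0  0  0  0
 C  0  0  1  1  1  1  1
 C  0  0  1  2  2  2  2
 C  0  0  1  2  2  3  3
 T  0  0  1  2  3  3  3
 G  0  0  1  2  3  3  3
 T  0  0  1  2  3  3  3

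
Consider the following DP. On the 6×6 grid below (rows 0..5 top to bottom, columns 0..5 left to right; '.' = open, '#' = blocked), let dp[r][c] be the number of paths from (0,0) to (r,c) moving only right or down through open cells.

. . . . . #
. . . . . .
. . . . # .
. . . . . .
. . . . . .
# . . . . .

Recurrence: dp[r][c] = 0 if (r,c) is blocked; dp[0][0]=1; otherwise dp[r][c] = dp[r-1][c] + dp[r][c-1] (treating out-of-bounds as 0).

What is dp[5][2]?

r\c   0   1   2   3   4   5
  0   1   1   1   1   1   0
  1   1   2   3   4   5   5
  2   1   3   6  10   0   5
  3   1   4  10  20  20  25
  4   1   5  15  35  55  80
  5   0   5  20  55 110 190

20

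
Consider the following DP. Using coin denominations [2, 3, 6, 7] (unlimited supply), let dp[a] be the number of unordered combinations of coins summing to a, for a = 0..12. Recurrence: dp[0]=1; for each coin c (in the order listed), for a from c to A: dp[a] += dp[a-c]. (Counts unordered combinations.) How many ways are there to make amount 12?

7

after  coin     0     1     2     3     4     5     6     7     8     9    10    11    12
          2     1     0     1     0     1     0     1     0     1     0     1     0     1
          3     1     0     1     1     1     1     2     1     2     2     2     2     3
          6     1     0     1     1     1     1     3     1     3     3     3     3     6
          7     1     0     1     1     1     1     3     2     3     4     4     4     7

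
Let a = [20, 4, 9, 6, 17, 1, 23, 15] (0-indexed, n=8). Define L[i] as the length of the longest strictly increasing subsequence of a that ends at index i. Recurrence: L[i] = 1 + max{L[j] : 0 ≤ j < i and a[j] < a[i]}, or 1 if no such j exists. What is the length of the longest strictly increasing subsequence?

4

   i    0    1    2    3    4    5    6    7
a[i]   20    4    9    6   17    1   23   15
L[i]    1    1    2    2    3    1    4    3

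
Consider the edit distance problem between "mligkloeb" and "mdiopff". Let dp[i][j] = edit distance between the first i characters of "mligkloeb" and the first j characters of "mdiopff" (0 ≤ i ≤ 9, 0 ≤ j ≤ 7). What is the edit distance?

   ''  m  d  i  o  p  f  f
''  0  1  2  3  4  5  6  7
 m  1  0  1  2  3  4  5  6
 l  2  1  1  2  3  4  5  6
 i  3  2  2  1  2  3  4  5
 g  4  3  3  2  2  3  4  5
 k  5  4  4  3  3  3  4  5
 l  6  5  5  4  4  4  4  5
 o  7  6  6  5  4  5  5  5
 e  8  7  7  6  5  5  6  6
 b  9  8  8  7  6  6  6  7

7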